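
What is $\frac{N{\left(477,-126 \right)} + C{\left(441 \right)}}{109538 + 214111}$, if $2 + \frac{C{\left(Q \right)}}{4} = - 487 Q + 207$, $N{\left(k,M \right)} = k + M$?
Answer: $- \frac{857897}{323649} \approx -2.6507$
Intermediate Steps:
$N{\left(k,M \right)} = M + k$
$C{\left(Q \right)} = 820 - 1948 Q$ ($C{\left(Q \right)} = -8 + 4 \left(- 487 Q + 207\right) = -8 + 4 \left(207 - 487 Q\right) = -8 - \left(-828 + 1948 Q\right) = 820 - 1948 Q$)
$\frac{N{\left(477,-126 \right)} + C{\left(441 \right)}}{109538 + 214111} = \frac{\left(-126 + 477\right) + \left(820 - 859068\right)}{109538 + 214111} = \frac{351 + \left(820 - 859068\right)}{323649} = \left(351 - 858248\right) \frac{1}{323649} = \left(-857897\right) \frac{1}{323649} = - \frac{857897}{323649}$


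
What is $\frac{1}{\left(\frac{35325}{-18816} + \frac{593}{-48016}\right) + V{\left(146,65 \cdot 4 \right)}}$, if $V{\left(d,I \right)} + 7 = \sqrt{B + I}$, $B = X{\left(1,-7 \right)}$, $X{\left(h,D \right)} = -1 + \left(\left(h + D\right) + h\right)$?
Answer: $\frac{3149439203406720}{61988891700695711} + \frac{354277923241984 \sqrt{254}}{61988891700695711} \approx 0.14189$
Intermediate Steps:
$X{\left(h,D \right)} = -1 + D + 2 h$ ($X{\left(h,D \right)} = -1 + \left(\left(D + h\right) + h\right) = -1 + \left(D + 2 h\right) = -1 + D + 2 h$)
$B = -6$ ($B = -1 - 7 + 2 \cdot 1 = -1 - 7 + 2 = -6$)
$V{\left(d,I \right)} = -7 + \sqrt{-6 + I}$
$\frac{1}{\left(\frac{35325}{-18816} + \frac{593}{-48016}\right) + V{\left(146,65 \cdot 4 \right)}} = \frac{1}{\left(\frac{35325}{-18816} + \frac{593}{-48016}\right) - \left(7 - \sqrt{-6 + 65 \cdot 4}\right)} = \frac{1}{\left(35325 \left(- \frac{1}{18816}\right) + 593 \left(- \frac{1}{48016}\right)\right) - \left(7 - \sqrt{-6 + 260}\right)} = \frac{1}{\left(- \frac{11775}{6272} - \frac{593}{48016}\right) - \left(7 - \sqrt{254}\right)} = \frac{1}{- \frac{35569231}{18822272} - \left(7 - \sqrt{254}\right)} = \frac{1}{- \frac{167325135}{18822272} + \sqrt{254}}$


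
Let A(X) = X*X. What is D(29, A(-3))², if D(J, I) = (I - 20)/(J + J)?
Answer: 121/3364 ≈ 0.035969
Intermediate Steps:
A(X) = X²
D(J, I) = (-20 + I)/(2*J) (D(J, I) = (-20 + I)/((2*J)) = (-20 + I)*(1/(2*J)) = (-20 + I)/(2*J))
D(29, A(-3))² = ((½)*(-20 + (-3)²)/29)² = ((½)*(1/29)*(-20 + 9))² = ((½)*(1/29)*(-11))² = (-11/58)² = 121/3364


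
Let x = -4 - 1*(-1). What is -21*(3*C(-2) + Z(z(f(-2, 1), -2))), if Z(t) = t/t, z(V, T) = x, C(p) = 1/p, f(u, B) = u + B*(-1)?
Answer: 21/2 ≈ 10.500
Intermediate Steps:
f(u, B) = u - B
x = -3 (x = -4 + 1 = -3)
z(V, T) = -3
Z(t) = 1
-21*(3*C(-2) + Z(z(f(-2, 1), -2))) = -21*(3/(-2) + 1) = -21*(3*(-½) + 1) = -21*(-3/2 + 1) = -21*(-½) = 21/2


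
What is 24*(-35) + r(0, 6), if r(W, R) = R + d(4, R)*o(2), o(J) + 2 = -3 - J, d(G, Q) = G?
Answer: -862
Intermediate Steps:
o(J) = -5 - J (o(J) = -2 + (-3 - J) = -5 - J)
r(W, R) = -28 + R (r(W, R) = R + 4*(-5 - 1*2) = R + 4*(-5 - 2) = R + 4*(-7) = R - 28 = -28 + R)
24*(-35) + r(0, 6) = 24*(-35) + (-28 + 6) = -840 - 22 = -862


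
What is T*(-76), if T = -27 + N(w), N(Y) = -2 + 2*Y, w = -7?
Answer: 3268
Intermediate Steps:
T = -43 (T = -27 + (-2 + 2*(-7)) = -27 + (-2 - 14) = -27 - 16 = -43)
T*(-76) = -43*(-76) = 3268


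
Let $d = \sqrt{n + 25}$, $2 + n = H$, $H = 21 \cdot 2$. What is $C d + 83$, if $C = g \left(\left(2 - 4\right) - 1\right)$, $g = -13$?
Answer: $83 + 39 \sqrt{65} \approx 397.43$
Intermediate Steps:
$H = 42$
$n = 40$ ($n = -2 + 42 = 40$)
$d = \sqrt{65}$ ($d = \sqrt{40 + 25} = \sqrt{65} \approx 8.0623$)
$C = 39$ ($C = - 13 \left(\left(2 - 4\right) - 1\right) = - 13 \left(-2 - 1\right) = \left(-13\right) \left(-3\right) = 39$)
$C d + 83 = 39 \sqrt{65} + 83 = 83 + 39 \sqrt{65}$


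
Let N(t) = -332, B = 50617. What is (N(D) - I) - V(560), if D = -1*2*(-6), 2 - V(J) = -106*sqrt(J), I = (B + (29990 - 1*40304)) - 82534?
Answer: 41897 - 424*sqrt(35) ≈ 39389.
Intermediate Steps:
I = -42231 (I = (50617 + (29990 - 1*40304)) - 82534 = (50617 + (29990 - 40304)) - 82534 = (50617 - 10314) - 82534 = 40303 - 82534 = -42231)
V(J) = 2 + 106*sqrt(J) (V(J) = 2 - (-106)*sqrt(J) = 2 + 106*sqrt(J))
D = 12 (D = -2*(-6) = 12)
(N(D) - I) - V(560) = (-332 - 1*(-42231)) - (2 + 106*sqrt(560)) = (-332 + 42231) - (2 + 106*(4*sqrt(35))) = 41899 - (2 + 424*sqrt(35)) = 41899 + (-2 - 424*sqrt(35)) = 41897 - 424*sqrt(35)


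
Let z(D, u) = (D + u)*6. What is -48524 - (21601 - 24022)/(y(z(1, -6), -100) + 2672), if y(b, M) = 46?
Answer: -14653979/302 ≈ -48523.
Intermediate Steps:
z(D, u) = 6*D + 6*u
-48524 - (21601 - 24022)/(y(z(1, -6), -100) + 2672) = -48524 - (21601 - 24022)/(46 + 2672) = -48524 - (-2421)/2718 = -48524 - 1*(-269/302) = -48524 + 269/302 = -14653979/302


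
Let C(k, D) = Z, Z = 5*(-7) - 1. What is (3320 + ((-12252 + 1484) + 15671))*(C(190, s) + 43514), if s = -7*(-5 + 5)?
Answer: 357519594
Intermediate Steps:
s = 0 (s = -7*0 = 0)
Z = -36 (Z = -35 - 1 = -36)
C(k, D) = -36
(3320 + ((-12252 + 1484) + 15671))*(C(190, s) + 43514) = (3320 + ((-12252 + 1484) + 15671))*(-36 + 43514) = (3320 + (-10768 + 15671))*43478 = (3320 + 4903)*43478 = 8223*43478 = 357519594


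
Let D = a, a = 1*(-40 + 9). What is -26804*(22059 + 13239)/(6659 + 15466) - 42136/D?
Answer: -9465898784/228625 ≈ -41404.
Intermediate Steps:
a = -31 (a = 1*(-31) = -31)
D = -31
-26804*(22059 + 13239)/(6659 + 15466) - 42136/D = -26804*(22059 + 13239)/(6659 + 15466) - 42136/(-31) = -26804/(22125/35298) - 42136*(-1/31) = -26804/(22125*(1/35298)) + 42136/31 = -26804/7375/11766 + 42136/31 = -26804*11766/7375 + 42136/31 = -315375864/7375 + 42136/31 = -9465898784/228625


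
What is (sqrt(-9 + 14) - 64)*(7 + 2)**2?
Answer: -5184 + 81*sqrt(5) ≈ -5002.9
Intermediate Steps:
(sqrt(-9 + 14) - 64)*(7 + 2)**2 = (sqrt(5) - 64)*9**2 = (-64 + sqrt(5))*81 = -5184 + 81*sqrt(5)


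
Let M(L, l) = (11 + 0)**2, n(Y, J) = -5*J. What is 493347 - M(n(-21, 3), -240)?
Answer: 493226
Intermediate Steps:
M(L, l) = 121 (M(L, l) = 11**2 = 121)
493347 - M(n(-21, 3), -240) = 493347 - 1*121 = 493347 - 121 = 493226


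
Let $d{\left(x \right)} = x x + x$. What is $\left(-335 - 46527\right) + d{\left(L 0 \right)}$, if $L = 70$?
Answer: $-46862$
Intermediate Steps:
$d{\left(x \right)} = x + x^{2}$ ($d{\left(x \right)} = x^{2} + x = x + x^{2}$)
$\left(-335 - 46527\right) + d{\left(L 0 \right)} = \left(-335 - 46527\right) + 70 \cdot 0 \left(1 + 70 \cdot 0\right) = -46862 + 0 \left(1 + 0\right) = -46862 + 0 \cdot 1 = -46862 + 0 = -46862$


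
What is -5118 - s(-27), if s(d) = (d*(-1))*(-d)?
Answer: -5847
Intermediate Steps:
s(d) = d**2 (s(d) = (-d)*(-d) = d**2)
-5118 - s(-27) = -5118 - 1*(-27)**2 = -5118 - 1*729 = -5118 - 729 = -5847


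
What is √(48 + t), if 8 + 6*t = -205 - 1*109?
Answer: I*√51/3 ≈ 2.3805*I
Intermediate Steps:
t = -161/3 (t = -4/3 + (-205 - 1*109)/6 = -4/3 + (-205 - 109)/6 = -4/3 + (⅙)*(-314) = -4/3 - 157/3 = -161/3 ≈ -53.667)
√(48 + t) = √(48 - 161/3) = √(-17/3) = I*√51/3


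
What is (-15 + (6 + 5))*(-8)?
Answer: 32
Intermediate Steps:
(-15 + (6 + 5))*(-8) = (-15 + 11)*(-8) = -4*(-8) = 32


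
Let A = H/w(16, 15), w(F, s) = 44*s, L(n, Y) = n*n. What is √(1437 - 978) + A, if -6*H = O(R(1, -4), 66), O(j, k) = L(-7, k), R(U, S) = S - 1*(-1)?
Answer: -49/3960 + 3*√51 ≈ 21.412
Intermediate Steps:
L(n, Y) = n²
R(U, S) = 1 + S (R(U, S) = S + 1 = 1 + S)
O(j, k) = 49 (O(j, k) = (-7)² = 49)
H = -49/6 (H = -⅙*49 = -49/6 ≈ -8.1667)
A = -49/3960 (A = -49/(6*(44*15)) = -49/6/660 = -49/6*1/660 = -49/3960 ≈ -0.012374)
√(1437 - 978) + A = √(1437 - 978) - 49/3960 = √459 - 49/3960 = 3*√51 - 49/3960 = -49/3960 + 3*√51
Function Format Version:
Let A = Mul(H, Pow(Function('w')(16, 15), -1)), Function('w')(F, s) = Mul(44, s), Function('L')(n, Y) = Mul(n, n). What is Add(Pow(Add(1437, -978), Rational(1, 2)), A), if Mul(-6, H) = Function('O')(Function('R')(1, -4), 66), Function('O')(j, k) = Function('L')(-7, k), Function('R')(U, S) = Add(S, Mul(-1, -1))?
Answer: Add(Rational(-49, 3960), Mul(3, Pow(51, Rational(1, 2)))) ≈ 21.412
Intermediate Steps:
Function('L')(n, Y) = Pow(n, 2)
Function('R')(U, S) = Add(1, S) (Function('R')(U, S) = Add(S, 1) = Add(1, S))
Function('O')(j, k) = 49 (Function('O')(j, k) = Pow(-7, 2) = 49)
H = Rational(-49, 6) (H = Mul(Rational(-1, 6), 49) = Rational(-49, 6) ≈ -8.1667)
A = Rational(-49, 3960) (A = Mul(Rational(-49, 6), Pow(Mul(44, 15), -1)) = Mul(Rational(-49, 6), Pow(660, -1)) = Mul(Rational(-49, 6), Rational(1, 660)) = Rational(-49, 3960) ≈ -0.012374)
Add(Pow(Add(1437, -978), Rational(1, 2)), A) = Add(Pow(Add(1437, -978), Rational(1, 2)), Rational(-49, 3960)) = Add(Pow(459, Rational(1, 2)), Rational(-49, 3960)) = Add(Mul(3, Pow(51, Rational(1, 2))), Rational(-49, 3960)) = Add(Rational(-49, 3960), Mul(3, Pow(51, Rational(1, 2))))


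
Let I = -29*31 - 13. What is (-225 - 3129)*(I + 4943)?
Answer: -13519974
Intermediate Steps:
I = -912 (I = -899 - 13 = -912)
(-225 - 3129)*(I + 4943) = (-225 - 3129)*(-912 + 4943) = -3354*4031 = -13519974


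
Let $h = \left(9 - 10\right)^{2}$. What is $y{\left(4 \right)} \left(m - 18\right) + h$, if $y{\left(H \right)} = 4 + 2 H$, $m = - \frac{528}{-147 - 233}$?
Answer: $- \frac{18841}{95} \approx -198.33$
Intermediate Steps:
$m = \frac{132}{95}$ ($m = - \frac{528}{-380} = \left(-528\right) \left(- \frac{1}{380}\right) = \frac{132}{95} \approx 1.3895$)
$h = 1$ ($h = \left(-1\right)^{2} = 1$)
$y{\left(4 \right)} \left(m - 18\right) + h = \left(4 + 2 \cdot 4\right) \left(\frac{132}{95} - 18\right) + 1 = \left(4 + 8\right) \left(- \frac{1578}{95}\right) + 1 = 12 \left(- \frac{1578}{95}\right) + 1 = - \frac{18936}{95} + 1 = - \frac{18841}{95}$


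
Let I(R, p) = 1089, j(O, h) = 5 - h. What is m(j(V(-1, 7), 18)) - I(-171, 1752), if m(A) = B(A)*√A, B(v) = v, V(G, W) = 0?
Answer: -1089 - 13*I*√13 ≈ -1089.0 - 46.872*I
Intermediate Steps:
m(A) = A^(3/2) (m(A) = A*√A = A^(3/2))
m(j(V(-1, 7), 18)) - I(-171, 1752) = (5 - 1*18)^(3/2) - 1*1089 = (5 - 18)^(3/2) - 1089 = (-13)^(3/2) - 1089 = -13*I*√13 - 1089 = -1089 - 13*I*√13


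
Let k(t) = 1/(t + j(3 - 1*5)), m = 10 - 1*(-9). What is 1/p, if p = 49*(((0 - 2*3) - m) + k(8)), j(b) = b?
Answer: -6/7301 ≈ -0.00082181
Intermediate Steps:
m = 19 (m = 10 + 9 = 19)
k(t) = 1/(-2 + t) (k(t) = 1/(t + (3 - 1*5)) = 1/(t + (3 - 5)) = 1/(t - 2) = 1/(-2 + t))
p = -7301/6 (p = 49*(((0 - 2*3) - 1*19) + 1/(-2 + 8)) = 49*(((0 - 6) - 19) + 1/6) = 49*((-6 - 19) + ⅙) = 49*(-25 + ⅙) = 49*(-149/6) = -7301/6 ≈ -1216.8)
1/p = 1/(-7301/6) = -6/7301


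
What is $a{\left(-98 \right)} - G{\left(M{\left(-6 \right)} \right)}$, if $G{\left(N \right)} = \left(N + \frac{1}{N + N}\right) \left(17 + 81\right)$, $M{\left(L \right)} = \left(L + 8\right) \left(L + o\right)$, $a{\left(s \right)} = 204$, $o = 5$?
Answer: $\frac{849}{2} \approx 424.5$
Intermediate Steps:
$M{\left(L \right)} = \left(5 + L\right) \left(8 + L\right)$ ($M{\left(L \right)} = \left(L + 8\right) \left(L + 5\right) = \left(8 + L\right) \left(5 + L\right) = \left(5 + L\right) \left(8 + L\right)$)
$G{\left(N \right)} = \frac{49}{N} + 98 N$ ($G{\left(N \right)} = \left(N + \frac{1}{2 N}\right) 98 = \frac{49}{N} + 98 N$)
$a{\left(-98 \right)} - G{\left(M{\left(-6 \right)} \right)} = 204 - \left(\frac{49}{40 + \left(-6\right)^{2} + 13 \left(-6\right)} + 98 \left(40 + \left(-6\right)^{2} + 13 \left(-6\right)\right)\right) = 204 - \left(\frac{49}{40 + 36 - 78} + 98 \left(40 + 36 - 78\right)\right) = 204 - \left(\frac{49}{-2} + 98 \left(-2\right)\right) = 204 - \left(49 \left(- \frac{1}{2}\right) - 196\right) = 204 - \left(- \frac{49}{2} - 196\right) = 204 - - \frac{441}{2} = 204 + \frac{441}{2} = \frac{849}{2}$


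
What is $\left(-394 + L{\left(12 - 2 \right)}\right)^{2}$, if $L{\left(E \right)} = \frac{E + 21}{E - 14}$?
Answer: $\frac{2582449}{16} \approx 1.614 \cdot 10^{5}$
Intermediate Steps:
$L{\left(E \right)} = \frac{21 + E}{-14 + E}$
$\left(-394 + L{\left(12 - 2 \right)}\right)^{2} = \left(-394 + \frac{21 + \left(12 - 2\right)}{-14 + \left(12 - 2\right)}\right)^{2} = \left(-394 + \frac{21 + 10}{-14 + 10}\right)^{2} = \left(-394 + \frac{1}{-4} \cdot 31\right)^{2} = \left(-394 - \frac{31}{4}\right)^{2} = \left(- \frac{1607}{4}\right)^{2} = \frac{2582449}{16}$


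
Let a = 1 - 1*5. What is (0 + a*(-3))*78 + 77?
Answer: 1013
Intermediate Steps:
a = -4 (a = 1 - 5 = -4)
(0 + a*(-3))*78 + 77 = (0 - 4*(-3))*78 + 77 = (0 + 12)*78 + 77 = 12*78 + 77 = 936 + 77 = 1013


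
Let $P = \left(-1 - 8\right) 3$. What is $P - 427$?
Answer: $-454$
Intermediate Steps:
$P = -27$ ($P = \left(-9\right) 3 = -27$)
$P - 427 = -27 - 427 = -454$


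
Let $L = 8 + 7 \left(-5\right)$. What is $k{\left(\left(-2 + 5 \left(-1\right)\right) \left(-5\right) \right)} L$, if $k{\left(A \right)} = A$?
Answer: $-945$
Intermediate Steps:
$L = -27$ ($L = 8 - 35 = -27$)
$k{\left(\left(-2 + 5 \left(-1\right)\right) \left(-5\right) \right)} L = \left(-2 + 5 \left(-1\right)\right) \left(-5\right) \left(-27\right) = \left(-2 - 5\right) \left(-5\right) \left(-27\right) = \left(-7\right) \left(-5\right) \left(-27\right) = 35 \left(-27\right) = -945$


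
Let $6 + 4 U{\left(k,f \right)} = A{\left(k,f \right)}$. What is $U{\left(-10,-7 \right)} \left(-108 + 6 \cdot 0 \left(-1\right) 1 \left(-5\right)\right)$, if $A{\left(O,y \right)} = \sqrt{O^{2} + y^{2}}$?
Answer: $162 - 27 \sqrt{149} \approx -167.58$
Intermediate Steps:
$U{\left(k,f \right)} = - \frac{3}{2} + \frac{\sqrt{f^{2} + k^{2}}}{4}$ ($U{\left(k,f \right)} = - \frac{3}{2} + \frac{\sqrt{k^{2} + f^{2}}}{4} = - \frac{3}{2} + \frac{\sqrt{f^{2} + k^{2}}}{4}$)
$U{\left(-10,-7 \right)} \left(-108 + 6 \cdot 0 \left(-1\right) 1 \left(-5\right)\right) = \left(- \frac{3}{2} + \frac{\sqrt{\left(-7\right)^{2} + \left(-10\right)^{2}}}{4}\right) \left(-108 + 6 \cdot 0 \left(-1\right) 1 \left(-5\right)\right) = \left(- \frac{3}{2} + \frac{\sqrt{49 + 100}}{4}\right) \left(-108 + 0 \left(\left(-1\right) \left(-5\right)\right)\right) = \left(- \frac{3}{2} + \frac{\sqrt{149}}{4}\right) \left(-108 + 0 \cdot 5\right) = \left(- \frac{3}{2} + \frac{\sqrt{149}}{4}\right) \left(-108 + 0\right) = \left(- \frac{3}{2} + \frac{\sqrt{149}}{4}\right) \left(-108\right) = 162 - 27 \sqrt{149}$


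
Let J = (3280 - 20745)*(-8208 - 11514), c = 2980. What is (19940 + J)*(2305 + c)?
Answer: 1820495780950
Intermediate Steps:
J = 344444730 (J = -17465*(-19722) = 344444730)
(19940 + J)*(2305 + c) = (19940 + 344444730)*(2305 + 2980) = 344464670*5285 = 1820495780950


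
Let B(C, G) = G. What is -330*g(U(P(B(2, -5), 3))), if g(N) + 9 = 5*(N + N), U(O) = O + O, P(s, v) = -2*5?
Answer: 68970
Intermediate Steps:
P(s, v) = -10
U(O) = 2*O
g(N) = -9 + 10*N (g(N) = -9 + 5*(N + N) = -9 + 5*(2*N) = -9 + 10*N)
-330*g(U(P(B(2, -5), 3))) = -330*(-9 + 10*(2*(-10))) = -330*(-9 + 10*(-20)) = -330*(-9 - 200) = -330*(-209) = 68970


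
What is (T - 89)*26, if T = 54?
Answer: -910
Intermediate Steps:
(T - 89)*26 = (54 - 89)*26 = -35*26 = -910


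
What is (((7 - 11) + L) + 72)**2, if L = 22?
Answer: 8100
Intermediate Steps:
(((7 - 11) + L) + 72)**2 = (((7 - 11) + 22) + 72)**2 = ((-4 + 22) + 72)**2 = (18 + 72)**2 = 90**2 = 8100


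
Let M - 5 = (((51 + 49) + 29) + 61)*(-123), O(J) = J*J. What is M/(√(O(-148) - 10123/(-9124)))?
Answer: -46730*√455885721539/199862219 ≈ -157.87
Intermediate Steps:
O(J) = J²
M = -23365 (M = 5 + (((51 + 49) + 29) + 61)*(-123) = 5 + ((100 + 29) + 61)*(-123) = 5 + (129 + 61)*(-123) = 5 + 190*(-123) = 5 - 23370 = -23365)
M/(√(O(-148) - 10123/(-9124))) = -23365/√((-148)² - 10123/(-9124)) = -23365/√(21904 - 10123*(-1/9124)) = -23365/√(21904 + 10123/9124) = -23365*2*√455885721539/199862219 = -46730*√455885721539/199862219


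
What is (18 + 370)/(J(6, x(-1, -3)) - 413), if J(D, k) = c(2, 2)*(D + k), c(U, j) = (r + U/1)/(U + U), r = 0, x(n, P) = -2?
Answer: -388/411 ≈ -0.94404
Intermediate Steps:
c(U, j) = ½ (c(U, j) = (0 + U/1)/(U + U) = (0 + U*1)/((2*U)) = (0 + U)*(1/(2*U)) = U*(1/(2*U)) = ½)
J(D, k) = D/2 + k/2 (J(D, k) = (D + k)/2 = D/2 + k/2)
(18 + 370)/(J(6, x(-1, -3)) - 413) = (18 + 370)/(((½)*6 + (½)*(-2)) - 413) = 388/((3 - 1) - 413) = 388/(2 - 413) = 388/(-411) = 388*(-1/411) = -388/411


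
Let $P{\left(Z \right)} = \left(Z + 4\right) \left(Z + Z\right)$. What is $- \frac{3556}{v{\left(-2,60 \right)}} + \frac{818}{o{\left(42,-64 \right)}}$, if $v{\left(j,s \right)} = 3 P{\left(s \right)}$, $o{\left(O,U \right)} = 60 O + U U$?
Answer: $- \frac{146243}{4763520} \approx -0.030701$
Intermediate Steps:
$o{\left(O,U \right)} = U^{2} + 60 O$ ($o{\left(O,U \right)} = 60 O + U^{2} = U^{2} + 60 O$)
$P{\left(Z \right)} = 2 Z \left(4 + Z\right)$ ($P{\left(Z \right)} = \left(4 + Z\right) 2 Z = 2 Z \left(4 + Z\right)$)
$v{\left(j,s \right)} = 6 s \left(4 + s\right)$ ($v{\left(j,s \right)} = 3 \cdot 2 s \left(4 + s\right) = 6 s \left(4 + s\right)$)
$- \frac{3556}{v{\left(-2,60 \right)}} + \frac{818}{o{\left(42,-64 \right)}} = - \frac{3556}{6 \cdot 60 \left(4 + 60\right)} + \frac{818}{\left(-64\right)^{2} + 60 \cdot 42} = - \frac{3556}{6 \cdot 60 \cdot 64} + \frac{818}{4096 + 2520} = - \frac{3556}{23040} + \frac{818}{6616} = \left(-3556\right) \frac{1}{23040} + 818 \cdot \frac{1}{6616} = - \frac{889}{5760} + \frac{409}{3308} = - \frac{146243}{4763520}$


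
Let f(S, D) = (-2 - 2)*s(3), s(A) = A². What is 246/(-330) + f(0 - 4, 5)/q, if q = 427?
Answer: -19487/23485 ≈ -0.82976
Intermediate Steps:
f(S, D) = -36 (f(S, D) = (-2 - 2)*3² = -4*9 = -36)
246/(-330) + f(0 - 4, 5)/q = 246/(-330) - 36/427 = 246*(-1/330) - 36*1/427 = -41/55 - 36/427 = -19487/23485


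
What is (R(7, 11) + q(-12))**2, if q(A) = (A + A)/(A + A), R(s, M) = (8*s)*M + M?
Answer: 394384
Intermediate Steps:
R(s, M) = M + 8*M*s (R(s, M) = 8*M*s + M = M + 8*M*s)
q(A) = 1 (q(A) = (2*A)/((2*A)) = (2*A)*(1/(2*A)) = 1)
(R(7, 11) + q(-12))**2 = (11*(1 + 8*7) + 1)**2 = (11*(1 + 56) + 1)**2 = (11*57 + 1)**2 = (627 + 1)**2 = 628**2 = 394384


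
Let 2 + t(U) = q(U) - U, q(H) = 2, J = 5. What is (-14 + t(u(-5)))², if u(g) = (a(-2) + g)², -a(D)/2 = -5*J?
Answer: 4157521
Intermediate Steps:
a(D) = 50 (a(D) = -(-10)*5 = -2*(-25) = 50)
u(g) = (50 + g)²
t(U) = -U (t(U) = -2 + (2 - U) = -U)
(-14 + t(u(-5)))² = (-14 - (50 - 5)²)² = (-14 - 1*45²)² = (-14 - 1*2025)² = (-14 - 2025)² = (-2039)² = 4157521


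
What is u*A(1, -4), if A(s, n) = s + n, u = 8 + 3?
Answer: -33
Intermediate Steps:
u = 11
A(s, n) = n + s
u*A(1, -4) = 11*(-4 + 1) = 11*(-3) = -33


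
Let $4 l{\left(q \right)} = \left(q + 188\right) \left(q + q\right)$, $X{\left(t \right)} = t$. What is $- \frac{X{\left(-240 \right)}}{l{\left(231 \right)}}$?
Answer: $\frac{160}{32263} \approx 0.0049592$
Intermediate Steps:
$l{\left(q \right)} = \frac{q \left(188 + q\right)}{2}$ ($l{\left(q \right)} = \frac{\left(q + 188\right) \left(q + q\right)}{4} = \frac{\left(188 + q\right) 2 q}{4} = \frac{2 q \left(188 + q\right)}{4} = \frac{q \left(188 + q\right)}{2}$)
$- \frac{X{\left(-240 \right)}}{l{\left(231 \right)}} = - \frac{-240}{\frac{1}{2} \cdot 231 \left(188 + 231\right)} = - \frac{-240}{\frac{1}{2} \cdot 231 \cdot 419} = - \frac{-240}{\frac{96789}{2}} = - \frac{\left(-240\right) 2}{96789} = \left(-1\right) \left(- \frac{160}{32263}\right) = \frac{160}{32263}$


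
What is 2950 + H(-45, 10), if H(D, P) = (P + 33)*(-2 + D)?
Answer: 929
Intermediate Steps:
H(D, P) = (-2 + D)*(33 + P) (H(D, P) = (33 + P)*(-2 + D) = (-2 + D)*(33 + P))
2950 + H(-45, 10) = 2950 + (-66 - 2*10 + 33*(-45) - 45*10) = 2950 + (-66 - 20 - 1485 - 450) = 2950 - 2021 = 929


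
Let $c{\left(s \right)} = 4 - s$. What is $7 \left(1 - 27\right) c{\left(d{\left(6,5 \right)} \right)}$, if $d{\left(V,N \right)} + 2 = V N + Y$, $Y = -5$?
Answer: $3458$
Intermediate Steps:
$d{\left(V,N \right)} = -7 + N V$ ($d{\left(V,N \right)} = -2 + \left(V N - 5\right) = -2 + \left(N V - 5\right) = -2 + \left(-5 + N V\right) = -7 + N V$)
$7 \left(1 - 27\right) c{\left(d{\left(6,5 \right)} \right)} = 7 \left(1 - 27\right) \left(4 - \left(-7 + 5 \cdot 6\right)\right) = 7 \left(-26\right) \left(4 - \left(-7 + 30\right)\right) = - 182 \left(4 - 23\right) = \left(-182\right) \left(-19\right) = 3458$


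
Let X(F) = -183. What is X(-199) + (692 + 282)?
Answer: 791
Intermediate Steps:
X(-199) + (692 + 282) = -183 + (692 + 282) = -183 + 974 = 791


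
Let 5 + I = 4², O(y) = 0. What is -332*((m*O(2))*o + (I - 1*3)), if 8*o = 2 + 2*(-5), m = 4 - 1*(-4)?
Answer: -2656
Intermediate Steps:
I = 11 (I = -5 + 4² = -5 + 16 = 11)
m = 8 (m = 4 + 4 = 8)
o = -1 (o = (2 + 2*(-5))/8 = (2 - 10)/8 = (⅛)*(-8) = -1)
-332*((m*O(2))*o + (I - 1*3)) = -332*((8*0)*(-1) + (11 - 1*3)) = -332*(0*(-1) + (11 - 3)) = -332*(0 + 8) = -332*8 = -2656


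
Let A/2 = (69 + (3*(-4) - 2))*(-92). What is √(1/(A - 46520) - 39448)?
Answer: I*√1977386228085/7080 ≈ 198.62*I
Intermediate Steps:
A = -10120 (A = 2*((69 + (3*(-4) - 2))*(-92)) = 2*((69 + (-12 - 2))*(-92)) = 2*((69 - 14)*(-92)) = 2*(55*(-92)) = 2*(-5060) = -10120)
√(1/(A - 46520) - 39448) = √(1/(-10120 - 46520) - 39448) = √(1/(-56640) - 39448) = √(-1/56640 - 39448) = √(-2234334721/56640) = I*√1977386228085/7080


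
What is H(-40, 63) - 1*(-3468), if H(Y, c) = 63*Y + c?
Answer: 1011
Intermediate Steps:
H(Y, c) = c + 63*Y
H(-40, 63) - 1*(-3468) = (63 + 63*(-40)) - 1*(-3468) = (63 - 2520) + 3468 = -2457 + 3468 = 1011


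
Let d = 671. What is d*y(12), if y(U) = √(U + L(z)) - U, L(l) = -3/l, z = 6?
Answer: -8052 + 671*√46/2 ≈ -5776.5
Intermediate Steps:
y(U) = √(-½ + U) - U (y(U) = √(U - 3/6) - U = √(U - 3*⅙) - U = √(U - ½) - U = √(-½ + U) - U)
d*y(12) = 671*(√(-2 + 4*12)/2 - 1*12) = 671*(√(-2 + 48)/2 - 12) = 671*(√46/2 - 12) = 671*(-12 + √46/2) = -8052 + 671*√46/2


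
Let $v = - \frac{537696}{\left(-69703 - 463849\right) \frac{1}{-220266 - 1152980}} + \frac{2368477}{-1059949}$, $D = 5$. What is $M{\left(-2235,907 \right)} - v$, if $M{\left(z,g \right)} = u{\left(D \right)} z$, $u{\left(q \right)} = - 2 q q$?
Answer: $\frac{52865917579713893}{35346119303} \approx 1.4957 \cdot 10^{6}$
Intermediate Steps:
$u{\left(q \right)} = - 2 q^{2}$
$M{\left(z,g \right)} = - 50 z$ ($M{\left(z,g \right)} = - 2 \cdot 5^{2} z = \left(-2\right) 25 z = - 50 z$)
$v = - \frac{48915988747603643}{35346119303}$ ($v = - \frac{537696}{\left(-533552\right) \frac{1}{-1373246}} + 2368477 \left(- \frac{1}{1059949}\right) = - \frac{537696}{\left(-533552\right) \left(- \frac{1}{1373246}\right)} - \frac{2368477}{1059949} = - \frac{537696}{\frac{266776}{686623}} - \frac{2368477}{1059949} = \left(-537696\right) \frac{686623}{266776} - \frac{2368477}{1059949} = - \frac{46149305076}{33347} - \frac{2368477}{1059949} = - \frac{48915988747603643}{35346119303} \approx -1.3839 \cdot 10^{6}$)
$M{\left(-2235,907 \right)} - v = \left(-50\right) \left(-2235\right) - - \frac{48915988747603643}{35346119303} = 111750 + \frac{48915988747603643}{35346119303} = \frac{52865917579713893}{35346119303}$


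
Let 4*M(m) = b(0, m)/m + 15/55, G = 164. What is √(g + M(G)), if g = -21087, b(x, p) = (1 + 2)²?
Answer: I*√68625603651/1804 ≈ 145.21*I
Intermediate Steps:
b(x, p) = 9 (b(x, p) = 3² = 9)
M(m) = 3/44 + 9/(4*m) (M(m) = (9/m + 15/55)/4 = (9/m + 15*(1/55))/4 = (9/m + 3/11)/4 = (3/11 + 9/m)/4 = 3/44 + 9/(4*m))
√(g + M(G)) = √(-21087 + (3/44)*(33 + 164)/164) = √(-21087 + (3/44)*(1/164)*197) = √(-21087 + 591/7216) = √(-152163201/7216) = I*√68625603651/1804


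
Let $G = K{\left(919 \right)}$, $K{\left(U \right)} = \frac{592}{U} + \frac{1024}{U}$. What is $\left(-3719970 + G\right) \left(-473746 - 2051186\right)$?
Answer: $\frac{8631860837094648}{919} \approx 9.3927 \cdot 10^{12}$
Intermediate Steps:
$K{\left(U \right)} = \frac{1616}{U}$
$G = \frac{1616}{919} \approx 1.7584$
$\left(-3719970 + G\right) \left(-473746 - 2051186\right) = \left(-3719970 + \frac{1616}{919}\right) \left(-473746 - 2051186\right) = \left(- \frac{3418650814}{919}\right) \left(-2524932\right) = \frac{8631860837094648}{919}$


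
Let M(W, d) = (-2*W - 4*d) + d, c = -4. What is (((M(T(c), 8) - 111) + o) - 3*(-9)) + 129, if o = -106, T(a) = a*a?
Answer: -117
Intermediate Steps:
T(a) = a²
M(W, d) = -3*d - 2*W (M(W, d) = (-4*d - 2*W) + d = -3*d - 2*W)
(((M(T(c), 8) - 111) + o) - 3*(-9)) + 129 = ((((-3*8 - 2*(-4)²) - 111) - 106) - 3*(-9)) + 129 = ((((-24 - 2*16) - 111) - 106) + 27) + 129 = ((((-24 - 32) - 111) - 106) + 27) + 129 = (((-56 - 111) - 106) + 27) + 129 = ((-167 - 106) + 27) + 129 = (-273 + 27) + 129 = -246 + 129 = -117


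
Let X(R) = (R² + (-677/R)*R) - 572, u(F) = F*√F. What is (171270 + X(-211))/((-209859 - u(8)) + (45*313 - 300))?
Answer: -10516527027/9611253241 + 858168*√2/9611253241 ≈ -1.0941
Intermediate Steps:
u(F) = F^(3/2)
X(R) = -1249 + R² (X(R) = (R² - 677) - 572 = (-677 + R²) - 572 = -1249 + R²)
(171270 + X(-211))/((-209859 - u(8)) + (45*313 - 300)) = (171270 + (-1249 + (-211)²))/((-209859 - 8^(3/2)) + (45*313 - 300)) = (171270 + (-1249 + 44521))/((-209859 - 16*√2) + (14085 - 300)) = (171270 + 43272)/((-209859 - 16*√2) + 13785) = 214542/(-196074 - 16*√2)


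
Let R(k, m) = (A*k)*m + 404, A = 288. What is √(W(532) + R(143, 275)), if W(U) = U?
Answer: 6*√314626 ≈ 3365.5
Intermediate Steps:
R(k, m) = 404 + 288*k*m (R(k, m) = (288*k)*m + 404 = 288*k*m + 404 = 404 + 288*k*m)
√(W(532) + R(143, 275)) = √(532 + (404 + 288*143*275)) = √(532 + (404 + 11325600)) = √(532 + 11326004) = √11326536 = 6*√314626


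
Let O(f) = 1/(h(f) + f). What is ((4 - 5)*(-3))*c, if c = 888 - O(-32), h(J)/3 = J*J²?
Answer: 261967107/98336 ≈ 2664.0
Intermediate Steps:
h(J) = 3*J³ (h(J) = 3*(J*J²) = 3*J³)
O(f) = 1/(f + 3*f³) (O(f) = 1/(3*f³ + f) = 1/(f + 3*f³))
c = 87322369/98336 (c = 888 - 1/(-32 + 3*(-32)³) = 888 - 1/(-32 + 3*(-32768)) = 888 - 1/(-32 - 98304) = 888 - 1/(-98336) = 888 - 1*(-1/98336) = 888 + 1/98336 = 87322369/98336 ≈ 888.00)
((4 - 5)*(-3))*c = ((4 - 5)*(-3))*(87322369/98336) = -1*(-3)*(87322369/98336) = 3*(87322369/98336) = 261967107/98336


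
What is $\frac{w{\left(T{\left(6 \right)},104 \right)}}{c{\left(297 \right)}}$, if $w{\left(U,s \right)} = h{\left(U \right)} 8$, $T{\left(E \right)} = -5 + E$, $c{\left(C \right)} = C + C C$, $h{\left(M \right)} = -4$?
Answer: $- \frac{16}{44253} \approx -0.00036156$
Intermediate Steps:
$c{\left(C \right)} = C + C^{2}$
$w{\left(U,s \right)} = -32$ ($w{\left(U,s \right)} = \left(-4\right) 8 = -32$)
$\frac{w{\left(T{\left(6 \right)},104 \right)}}{c{\left(297 \right)}} = - \frac{32}{297 \left(1 + 297\right)} = - \frac{32}{297 \cdot 298} = - \frac{32}{88506} = \left(-32\right) \frac{1}{88506} = - \frac{16}{44253}$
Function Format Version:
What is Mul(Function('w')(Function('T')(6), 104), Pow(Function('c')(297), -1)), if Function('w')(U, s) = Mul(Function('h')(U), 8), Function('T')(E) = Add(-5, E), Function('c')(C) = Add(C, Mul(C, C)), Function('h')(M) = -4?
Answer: Rational(-16, 44253) ≈ -0.00036156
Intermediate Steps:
Function('c')(C) = Add(C, Pow(C, 2))
Function('w')(U, s) = -32 (Function('w')(U, s) = Mul(-4, 8) = -32)
Mul(Function('w')(Function('T')(6), 104), Pow(Function('c')(297), -1)) = Mul(-32, Pow(Mul(297, Add(1, 297)), -1)) = Mul(-32, Pow(Mul(297, 298), -1)) = Mul(-32, Pow(88506, -1)) = Mul(-32, Rational(1, 88506)) = Rational(-16, 44253)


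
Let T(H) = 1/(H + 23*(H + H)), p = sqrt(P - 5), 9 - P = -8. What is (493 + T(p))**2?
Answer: (139026 + sqrt(3))**2/79524 ≈ 2.4306e+5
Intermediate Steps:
P = 17 (P = 9 - 1*(-8) = 9 + 8 = 17)
p = 2*sqrt(3) (p = sqrt(17 - 5) = sqrt(12) = 2*sqrt(3) ≈ 3.4641)
T(H) = 1/(47*H) (T(H) = 1/(H + 23*(2*H)) = 1/(H + 46*H) = 1/(47*H))
(493 + T(p))**2 = (493 + 1/(47*((2*sqrt(3)))))**2 = (493 + (sqrt(3)/6)/47)**2 = (493 + sqrt(3)/282)**2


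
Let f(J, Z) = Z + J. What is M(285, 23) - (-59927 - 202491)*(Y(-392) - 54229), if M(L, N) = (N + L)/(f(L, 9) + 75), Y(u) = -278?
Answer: -5278035014386/369 ≈ -1.4304e+10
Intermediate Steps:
f(J, Z) = J + Z
M(L, N) = (L + N)/(84 + L) (M(L, N) = (N + L)/((L + 9) + 75) = (L + N)/((9 + L) + 75) = (L + N)/(84 + L))
M(285, 23) - (-59927 - 202491)*(Y(-392) - 54229) = (285 + 23)/(84 + 285) - (-59927 - 202491)*(-278 - 54229) = 308/369 - (-262418)*(-54507) = (1/369)*308 - 1*14303617926 = 308/369 - 14303617926 = -5278035014386/369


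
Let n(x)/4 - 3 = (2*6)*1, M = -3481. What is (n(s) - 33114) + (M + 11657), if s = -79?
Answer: -24878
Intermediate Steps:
n(x) = 60 (n(x) = 12 + 4*((2*6)*1) = 12 + 4*(12*1) = 12 + 4*12 = 12 + 48 = 60)
(n(s) - 33114) + (M + 11657) = (60 - 33114) + (-3481 + 11657) = -33054 + 8176 = -24878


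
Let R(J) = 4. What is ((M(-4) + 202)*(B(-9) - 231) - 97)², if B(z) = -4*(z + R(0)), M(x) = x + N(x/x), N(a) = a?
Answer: 1771231396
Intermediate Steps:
M(x) = 1 + x (M(x) = x + x/x = x + 1 = 1 + x)
B(z) = -16 - 4*z (B(z) = -4*(z + 4) = -4*(4 + z) = -16 - 4*z)
((M(-4) + 202)*(B(-9) - 231) - 97)² = (((1 - 4) + 202)*((-16 - 4*(-9)) - 231) - 97)² = ((-3 + 202)*((-16 + 36) - 231) - 97)² = (199*(20 - 231) - 97)² = (199*(-211) - 97)² = (-41989 - 97)² = (-42086)² = 1771231396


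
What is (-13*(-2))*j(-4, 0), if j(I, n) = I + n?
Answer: -104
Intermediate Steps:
(-13*(-2))*j(-4, 0) = (-13*(-2))*(-4 + 0) = 26*(-4) = -104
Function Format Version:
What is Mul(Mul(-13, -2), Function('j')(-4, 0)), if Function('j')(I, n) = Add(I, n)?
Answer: -104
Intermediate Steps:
Mul(Mul(-13, -2), Function('j')(-4, 0)) = Mul(Mul(-13, -2), Add(-4, 0)) = Mul(26, -4) = -104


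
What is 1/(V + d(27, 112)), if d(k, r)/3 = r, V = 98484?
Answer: 1/98820 ≈ 1.0119e-5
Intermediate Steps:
d(k, r) = 3*r
1/(V + d(27, 112)) = 1/(98484 + 3*112) = 1/(98484 + 336) = 1/98820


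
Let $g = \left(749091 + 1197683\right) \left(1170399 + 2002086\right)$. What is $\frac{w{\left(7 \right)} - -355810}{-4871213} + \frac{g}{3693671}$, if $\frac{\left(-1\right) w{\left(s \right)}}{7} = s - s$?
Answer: $\frac{30085152404987363560}{17992658192923} \approx 1.6721 \cdot 10^{6}$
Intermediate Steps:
$w{\left(s \right)} = 0$ ($w{\left(s \right)} = - 7 \left(s - s\right) = \left(-7\right) 0 = 0$)
$g = 6176111313390$ ($g = 1946774 \cdot 3172485 = 6176111313390$)
$\frac{w{\left(7 \right)} - -355810}{-4871213} + \frac{g}{3693671} = \frac{0 - -355810}{-4871213} + \frac{6176111313390}{3693671} = \left(0 + 355810\right) \left(- \frac{1}{4871213}\right) + 6176111313390 \cdot \frac{1}{3693671} = 355810 \left(- \frac{1}{4871213}\right) + \frac{6176111313390}{3693671} = - \frac{355810}{4871213} + \frac{6176111313390}{3693671} = \frac{30085152404987363560}{17992658192923}$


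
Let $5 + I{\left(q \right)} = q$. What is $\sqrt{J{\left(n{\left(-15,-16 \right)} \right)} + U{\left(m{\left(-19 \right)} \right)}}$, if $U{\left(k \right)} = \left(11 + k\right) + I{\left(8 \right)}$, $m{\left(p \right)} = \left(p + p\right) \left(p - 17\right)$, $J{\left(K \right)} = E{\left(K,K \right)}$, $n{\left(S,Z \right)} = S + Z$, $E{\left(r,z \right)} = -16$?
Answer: $\sqrt{1366} \approx 36.959$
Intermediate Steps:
$J{\left(K \right)} = -16$
$I{\left(q \right)} = -5 + q$
$m{\left(p \right)} = 2 p \left(-17 + p\right)$
$U{\left(k \right)} = 14 + k$ ($U{\left(k \right)} = \left(11 + k\right) + \left(-5 + 8\right) = \left(11 + k\right) + 3 = 14 + k$)
$\sqrt{J{\left(n{\left(-15,-16 \right)} \right)} + U{\left(m{\left(-19 \right)} \right)}} = \sqrt{-16 + \left(14 + 2 \left(-19\right) \left(-17 - 19\right)\right)} = \sqrt{-16 + \left(14 + 2 \left(-19\right) \left(-36\right)\right)} = \sqrt{-16 + \left(14 + 1368\right)} = \sqrt{-16 + 1382} = \sqrt{1366}$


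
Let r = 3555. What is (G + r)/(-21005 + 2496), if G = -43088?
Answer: 39533/18509 ≈ 2.1359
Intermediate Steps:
(G + r)/(-21005 + 2496) = (-43088 + 3555)/(-21005 + 2496) = -39533/(-18509) = -39533*(-1/18509) = 39533/18509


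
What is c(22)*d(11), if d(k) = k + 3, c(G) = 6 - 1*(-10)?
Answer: 224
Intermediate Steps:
c(G) = 16 (c(G) = 6 + 10 = 16)
d(k) = 3 + k
c(22)*d(11) = 16*(3 + 11) = 16*14 = 224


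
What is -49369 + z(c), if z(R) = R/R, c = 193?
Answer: -49368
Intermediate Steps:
z(R) = 1
-49369 + z(c) = -49369 + 1 = -49368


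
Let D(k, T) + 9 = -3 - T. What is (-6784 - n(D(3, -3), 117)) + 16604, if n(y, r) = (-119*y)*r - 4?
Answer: -115483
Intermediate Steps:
D(k, T) = -12 - T (D(k, T) = -9 + (-3 - T) = -12 - T)
n(y, r) = -4 - 119*r*y (n(y, r) = -119*r*y - 4 = -4 - 119*r*y)
(-6784 - n(D(3, -3), 117)) + 16604 = (-6784 - (-4 - 119*117*(-12 - 1*(-3)))) + 16604 = (-6784 - (-4 - 119*117*(-12 + 3))) + 16604 = (-6784 - (-4 - 119*117*(-9))) + 16604 = (-6784 - (-4 + 125307)) + 16604 = (-6784 - 1*125303) + 16604 = (-6784 - 125303) + 16604 = -132087 + 16604 = -115483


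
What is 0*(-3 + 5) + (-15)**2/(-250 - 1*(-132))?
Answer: -225/118 ≈ -1.9068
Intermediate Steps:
0*(-3 + 5) + (-15)**2/(-250 - 1*(-132)) = 0*2 + 225/(-250 + 132) = 0 + 225/(-118) = 0 + 225*(-1/118) = 0 - 225/118 = -225/118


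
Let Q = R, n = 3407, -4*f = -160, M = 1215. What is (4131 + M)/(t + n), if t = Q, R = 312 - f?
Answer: 5346/3679 ≈ 1.4531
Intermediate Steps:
f = 40 (f = -¼*(-160) = 40)
R = 272 (R = 312 - 1*40 = 312 - 40 = 272)
Q = 272
t = 272
(4131 + M)/(t + n) = (4131 + 1215)/(272 + 3407) = 5346/3679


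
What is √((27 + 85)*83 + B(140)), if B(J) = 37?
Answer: 3*√1037 ≈ 96.607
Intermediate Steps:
√((27 + 85)*83 + B(140)) = √((27 + 85)*83 + 37) = √(112*83 + 37) = √(9296 + 37) = √9333 = 3*√1037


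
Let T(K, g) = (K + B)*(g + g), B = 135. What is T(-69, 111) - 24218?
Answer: -9566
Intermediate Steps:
T(K, g) = 2*g*(135 + K) (T(K, g) = (K + 135)*(g + g) = (135 + K)*(2*g) = 2*g*(135 + K))
T(-69, 111) - 24218 = 2*111*(135 - 69) - 24218 = 2*111*66 - 24218 = 14652 - 24218 = -9566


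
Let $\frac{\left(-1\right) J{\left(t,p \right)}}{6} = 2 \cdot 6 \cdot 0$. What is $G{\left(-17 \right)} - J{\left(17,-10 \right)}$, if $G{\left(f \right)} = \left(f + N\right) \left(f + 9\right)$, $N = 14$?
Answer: $24$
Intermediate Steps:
$J{\left(t,p \right)} = 0$ ($J{\left(t,p \right)} = - 6 \cdot 2 \cdot 6 \cdot 0 = - 6 \cdot 12 \cdot 0 = \left(-6\right) 0 = 0$)
$G{\left(f \right)} = \left(9 + f\right) \left(14 + f\right)$ ($G{\left(f \right)} = \left(f + 14\right) \left(f + 9\right) = \left(14 + f\right) \left(9 + f\right) = \left(9 + f\right) \left(14 + f\right)$)
$G{\left(-17 \right)} - J{\left(17,-10 \right)} = \left(126 + \left(-17\right)^{2} + 23 \left(-17\right)\right) - 0 = \left(126 + 289 - 391\right) + 0 = 24 + 0 = 24$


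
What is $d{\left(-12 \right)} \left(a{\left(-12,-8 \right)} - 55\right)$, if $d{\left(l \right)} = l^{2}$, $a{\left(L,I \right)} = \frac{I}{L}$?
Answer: $-7824$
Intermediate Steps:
$d{\left(-12 \right)} \left(a{\left(-12,-8 \right)} - 55\right) = \left(-12\right)^{2} \left(- \frac{8}{-12} - 55\right) = 144 \left(\left(-8\right) \left(- \frac{1}{12}\right) - 55\right) = 144 \left(\frac{2}{3} - 55\right) = 144 \left(- \frac{163}{3}\right) = -7824$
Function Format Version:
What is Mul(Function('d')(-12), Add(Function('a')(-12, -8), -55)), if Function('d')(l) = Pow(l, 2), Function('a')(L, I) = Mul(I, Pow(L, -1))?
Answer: -7824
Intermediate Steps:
Mul(Function('d')(-12), Add(Function('a')(-12, -8), -55)) = Mul(Pow(-12, 2), Add(Mul(-8, Pow(-12, -1)), -55)) = Mul(144, Add(Mul(-8, Rational(-1, 12)), -55)) = Mul(144, Add(Rational(2, 3), -55)) = Mul(144, Rational(-163, 3)) = -7824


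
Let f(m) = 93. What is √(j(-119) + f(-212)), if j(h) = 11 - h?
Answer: √223 ≈ 14.933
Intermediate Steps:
√(j(-119) + f(-212)) = √((11 - 1*(-119)) + 93) = √((11 + 119) + 93) = √(130 + 93) = √223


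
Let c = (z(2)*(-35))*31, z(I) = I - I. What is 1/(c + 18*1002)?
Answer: 1/18036 ≈ 5.5445e-5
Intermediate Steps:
z(I) = 0
c = 0 (c = (0*(-35))*31 = 0*31 = 0)
1/(c + 18*1002) = 1/(0 + 18*1002) = 1/(0 + 18036) = 1/18036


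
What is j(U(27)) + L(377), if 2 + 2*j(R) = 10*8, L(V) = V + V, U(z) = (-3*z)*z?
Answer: 793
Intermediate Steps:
U(z) = -3*z²
L(V) = 2*V
j(R) = 39 (j(R) = -1 + (10*8)/2 = -1 + (½)*80 = -1 + 40 = 39)
j(U(27)) + L(377) = 39 + 2*377 = 39 + 754 = 793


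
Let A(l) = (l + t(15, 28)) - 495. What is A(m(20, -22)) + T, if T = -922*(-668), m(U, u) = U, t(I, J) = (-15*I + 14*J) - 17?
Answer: 615571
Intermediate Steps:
t(I, J) = -17 - 15*I + 14*J
T = 615896
A(l) = -345 + l (A(l) = (l + (-17 - 15*15 + 14*28)) - 495 = (l + (-17 - 225 + 392)) - 495 = (l + 150) - 495 = (150 + l) - 495 = -345 + l)
A(m(20, -22)) + T = (-345 + 20) + 615896 = -325 + 615896 = 615571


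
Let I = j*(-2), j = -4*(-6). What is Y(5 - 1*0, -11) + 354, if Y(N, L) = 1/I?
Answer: 16991/48 ≈ 353.98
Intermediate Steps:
j = 24
I = -48 (I = 24*(-2) = -48)
Y(N, L) = -1/48 (Y(N, L) = 1/(-48) = -1/48)
Y(5 - 1*0, -11) + 354 = -1/48 + 354 = 16991/48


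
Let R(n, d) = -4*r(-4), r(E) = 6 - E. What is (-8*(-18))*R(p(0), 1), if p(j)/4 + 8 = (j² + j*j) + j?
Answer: -5760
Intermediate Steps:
p(j) = -32 + 4*j + 8*j² (p(j) = -32 + 4*((j² + j*j) + j) = -32 + 4*((j² + j²) + j) = -32 + 4*(2*j² + j) = -32 + 4*(j + 2*j²) = -32 + (4*j + 8*j²) = -32 + 4*j + 8*j²)
R(n, d) = -40 (R(n, d) = -4*(6 - 1*(-4)) = -4*(6 + 4) = -4*10 = -40)
(-8*(-18))*R(p(0), 1) = -8*(-18)*(-40) = 144*(-40) = -5760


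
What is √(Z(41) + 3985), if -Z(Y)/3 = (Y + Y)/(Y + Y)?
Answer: √3982 ≈ 63.103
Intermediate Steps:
Z(Y) = -3 (Z(Y) = -3*(Y + Y)/(Y + Y) = -3*2*Y/(2*Y) = -3*2*Y*1/(2*Y) = -3*1 = -3)
√(Z(41) + 3985) = √(-3 + 3985) = √3982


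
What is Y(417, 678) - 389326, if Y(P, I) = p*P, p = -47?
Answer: -408925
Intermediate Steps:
Y(P, I) = -47*P
Y(417, 678) - 389326 = -47*417 - 389326 = -19599 - 389326 = -408925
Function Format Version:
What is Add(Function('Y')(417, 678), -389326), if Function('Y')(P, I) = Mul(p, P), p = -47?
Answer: -408925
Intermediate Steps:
Function('Y')(P, I) = Mul(-47, P)
Add(Function('Y')(417, 678), -389326) = Add(Mul(-47, 417), -389326) = Add(-19599, -389326) = -408925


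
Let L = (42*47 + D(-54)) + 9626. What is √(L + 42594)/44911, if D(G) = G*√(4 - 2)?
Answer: √(54194 - 54*√2)/44911 ≈ 0.0051798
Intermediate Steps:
D(G) = G*√2
L = 11600 - 54*√2 (L = (42*47 - 54*√2) + 9626 = (1974 - 54*√2) + 9626 = 11600 - 54*√2 ≈ 11524.)
√(L + 42594)/44911 = √((11600 - 54*√2) + 42594)/44911 = √(54194 - 54*√2)*(1/44911) = √(54194 - 54*√2)/44911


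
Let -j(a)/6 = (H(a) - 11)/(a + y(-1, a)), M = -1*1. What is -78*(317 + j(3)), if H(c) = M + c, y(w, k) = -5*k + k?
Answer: -24258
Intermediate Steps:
M = -1
y(w, k) = -4*k
H(c) = -1 + c
j(a) = 2*(-12 + a)/a (j(a) = -6*((-1 + a) - 11)/(a - 4*a) = -6*(-12 + a)/((-3*a)) = -6*(-12 + a)*(-1/(3*a)) = -(-2)*(-12 + a)/a = 2*(-12 + a)/a)
-78*(317 + j(3)) = -78*(317 + (2 - 24/3)) = -78*(317 + (2 - 24*⅓)) = -78*(317 + (2 - 8)) = -78*(317 - 6) = -78*311 = -24258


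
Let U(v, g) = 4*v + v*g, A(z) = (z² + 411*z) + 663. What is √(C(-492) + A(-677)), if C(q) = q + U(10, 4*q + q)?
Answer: √155693 ≈ 394.58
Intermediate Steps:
A(z) = 663 + z² + 411*z
U(v, g) = 4*v + g*v
C(q) = 40 + 51*q (C(q) = q + 10*(4 + (4*q + q)) = q + 10*(4 + 5*q) = q + (40 + 50*q) = 40 + 51*q)
√(C(-492) + A(-677)) = √((40 + 51*(-492)) + (663 + (-677)² + 411*(-677))) = √((40 - 25092) + (663 + 458329 - 278247)) = √(-25052 + 180745) = √155693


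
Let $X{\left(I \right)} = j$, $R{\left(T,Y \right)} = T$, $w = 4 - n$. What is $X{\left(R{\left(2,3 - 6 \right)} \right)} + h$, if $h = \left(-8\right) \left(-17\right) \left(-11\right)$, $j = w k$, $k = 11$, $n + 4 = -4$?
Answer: $-1364$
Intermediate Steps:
$n = -8$ ($n = -4 - 4 = -8$)
$w = 12$ ($w = 4 - -8 = 4 + 8 = 12$)
$j = 132$ ($j = 12 \cdot 11 = 132$)
$X{\left(I \right)} = 132$
$h = -1496$ ($h = 136 \left(-11\right) = -1496$)
$X{\left(R{\left(2,3 - 6 \right)} \right)} + h = 132 - 1496 = -1364$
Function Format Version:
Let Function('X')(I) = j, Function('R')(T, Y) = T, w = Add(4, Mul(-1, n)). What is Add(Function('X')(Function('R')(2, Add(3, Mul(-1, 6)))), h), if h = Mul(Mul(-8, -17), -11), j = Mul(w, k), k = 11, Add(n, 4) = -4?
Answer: -1364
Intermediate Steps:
n = -8 (n = Add(-4, -4) = -8)
w = 12 (w = Add(4, Mul(-1, -8)) = Add(4, 8) = 12)
j = 132 (j = Mul(12, 11) = 132)
Function('X')(I) = 132
h = -1496 (h = Mul(136, -11) = -1496)
Add(Function('X')(Function('R')(2, Add(3, Mul(-1, 6)))), h) = Add(132, -1496) = -1364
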